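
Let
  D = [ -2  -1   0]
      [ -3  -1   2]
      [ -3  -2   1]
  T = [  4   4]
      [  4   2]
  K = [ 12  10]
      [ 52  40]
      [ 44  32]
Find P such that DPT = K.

Left-multiply by D⁻¹ and right-multiply by T⁻¹: P = D⁻¹KT⁻¹.
det D = -3, so D⁻¹ = [[-1, -1/3, 2/3], [1, 2/3, -4/3], [-1, 1/3, 1/3]].
T has determinant -8; T⁻¹ = [[-1/4, 1/2], [1/2, -1/2]].
D⁻¹K = [[0, -2], [-12, -6], [20, 14]].
P = (D⁻¹K)T⁻¹ = [[-1, 1], [0, -3], [2, 3]].

P = [[-1, 1], [0, -3], [2, 3]]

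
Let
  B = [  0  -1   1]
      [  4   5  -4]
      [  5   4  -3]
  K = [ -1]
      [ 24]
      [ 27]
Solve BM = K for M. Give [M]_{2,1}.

4

B is on the left of M, so left-multiply by B⁻¹: M = B⁻¹K.
B has determinant -1; B⁻¹ = [[-1, -1, 1], [8, 5, -4], [9, 5, -4]].
M = B⁻¹K = [[-1, -1, 1], [8, 5, -4], [9, 5, -4]] · [[-1], [24], [27]] = [[4], [4], [3]].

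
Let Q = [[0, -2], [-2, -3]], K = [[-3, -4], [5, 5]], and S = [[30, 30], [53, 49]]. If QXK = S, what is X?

X = [[-2, -2], [0, -3]]

X = Q⁻¹SK⁻¹ (apply Q⁻¹ on the left and K⁻¹ on the right).
det Q = -4; the adjugate gives Q⁻¹ = [[3/4, -1/2], [-1/2, 0]].
det K = 5; the adjugate gives K⁻¹ = [[1, 4/5], [-1, -3/5]].
Q⁻¹S = [[-4, -2], [-15, -15]].
X = (Q⁻¹S)K⁻¹ = [[-2, -2], [0, -3]].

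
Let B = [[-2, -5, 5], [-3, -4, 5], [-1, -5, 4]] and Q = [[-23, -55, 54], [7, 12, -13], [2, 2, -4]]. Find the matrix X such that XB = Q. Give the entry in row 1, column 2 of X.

Since B sits to the right of X, X = QB⁻¹.
B has determinant 2; B⁻¹ = [[9/2, -5/2, -5/2], [7/2, -3/2, -5/2], [11/2, -5/2, -7/2]].
X = QB⁻¹ = [[-23, -55, 54], [7, 12, -13], [2, 2, -4]] · [[9/2, -5/2, -5/2], [7/2, -3/2, -5/2], [11/2, -5/2, -7/2]] = [[1, 5, 6], [2, -3, -2], [-6, 2, 4]].

5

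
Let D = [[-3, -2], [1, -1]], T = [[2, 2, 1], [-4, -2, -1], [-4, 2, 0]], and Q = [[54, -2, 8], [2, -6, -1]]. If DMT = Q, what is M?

Left-multiply by D⁻¹ and right-multiply by T⁻¹: M = D⁻¹QT⁻¹.
det D = 5; the adjugate gives D⁻¹ = [[-1/5, 2/5], [-1/5, -3/5]].
det T = -4, so T⁻¹ = [[-1/2, -1/2, 0], [-1, -1, 1/2], [4, 3, -1]].
D⁻¹Q = [[-10, -2, -2], [-12, 4, -1]].
M = (D⁻¹Q)T⁻¹ = [[-1, 1, 1], [-2, -1, 3]].

M = [[-1, 1, 1], [-2, -1, 3]]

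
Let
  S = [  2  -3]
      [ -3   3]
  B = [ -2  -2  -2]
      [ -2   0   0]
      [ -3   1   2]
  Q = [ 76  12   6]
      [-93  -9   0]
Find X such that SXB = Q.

Isolating X: multiply by S⁻¹ from the left and B⁻¹ from the right, so X = S⁻¹QB⁻¹.
det S = -3, so S⁻¹ = [[-1, -1], [-1, -2/3]].
det B = -4, so B⁻¹ = [[0, -1/2, 0], [-1, 5/2, -1], [1/2, -2, 1]].
S⁻¹Q = [[17, -3, -6], [-14, -6, -6]].
X = (S⁻¹Q)B⁻¹ = [[0, -4, -3], [3, 4, 0]].

X = [[0, -4, -3], [3, 4, 0]]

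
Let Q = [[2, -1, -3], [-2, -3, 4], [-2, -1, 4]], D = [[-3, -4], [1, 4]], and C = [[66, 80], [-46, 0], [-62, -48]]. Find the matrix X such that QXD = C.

X = Q⁻¹CD⁻¹ (apply Q⁻¹ on the left and D⁻¹ on the right).
det Q = -4, so Q⁻¹ = [[2, -7/4, 13/4], [0, -1/2, 1/2], [1, -1, 2]].
det D = -8; the adjugate gives D⁻¹ = [[-1/2, -1/2], [1/8, 3/8]].
Q⁻¹C = [[11, 4], [-8, -24], [-12, -16]].
X = (Q⁻¹C)D⁻¹ = [[-5, -4], [1, -5], [4, 0]].

X = [[-5, -4], [1, -5], [4, 0]]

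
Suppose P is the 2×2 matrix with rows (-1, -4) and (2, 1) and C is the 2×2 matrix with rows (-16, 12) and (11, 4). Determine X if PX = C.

Since P multiplies X on the left, X = P⁻¹C.
det P = 7, so P⁻¹ = [[1/7, 4/7], [-2/7, -1/7]].
X = P⁻¹C = [[1/7, 4/7], [-2/7, -1/7]] · [[-16, 12], [11, 4]] = [[4, 4], [3, -4]].

X = [[4, 4], [3, -4]]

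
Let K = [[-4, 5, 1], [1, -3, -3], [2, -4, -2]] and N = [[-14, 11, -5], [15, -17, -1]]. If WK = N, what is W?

K is on the right of W, so right-multiply by K⁻¹: W = NK⁻¹.
det K = 6, so K⁻¹ = [[-1, 1, -2], [-2/3, 1, -11/6], [1/3, -1, 7/6]].
W = NK⁻¹ = [[-14, 11, -5], [15, -17, -1]] · [[-1, 1, -2], [-2/3, 1, -11/6], [1/3, -1, 7/6]] = [[5, 2, 2], [-4, -1, 0]].

W = [[5, 2, 2], [-4, -1, 0]]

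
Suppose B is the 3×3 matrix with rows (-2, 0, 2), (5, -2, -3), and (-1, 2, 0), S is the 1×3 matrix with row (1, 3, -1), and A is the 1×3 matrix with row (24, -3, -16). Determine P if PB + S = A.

P = [[0, 5, 2]]

PB = A − S = [[23, -6, -15]].
Right-multiplying both sides by B⁻¹ gives P = (A − S)B⁻¹.
B has determinant 4; B⁻¹ = [[3/2, 1, 1], [3/4, 1/2, 1], [2, 1, 1]].
P = (A − S)B⁻¹ = [[0, 5, 2]].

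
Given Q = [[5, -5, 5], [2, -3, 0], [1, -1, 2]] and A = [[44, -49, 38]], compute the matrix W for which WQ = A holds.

Q is on the right of W, so right-multiply by Q⁻¹: W = AQ⁻¹.
det Q = -5; the adjugate gives Q⁻¹ = [[6/5, -1, -3], [4/5, -1, -2], [-1/5, 0, 1]].
W = AQ⁻¹ = [[44, -49, 38]] · [[6/5, -1, -3], [4/5, -1, -2], [-1/5, 0, 1]] = [[6, 5, 4]].

W = [[6, 5, 4]]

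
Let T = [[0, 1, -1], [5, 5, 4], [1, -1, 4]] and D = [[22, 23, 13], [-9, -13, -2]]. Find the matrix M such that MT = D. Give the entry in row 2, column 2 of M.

-2

Right-multiplying both sides by T⁻¹ gives M = DT⁻¹.
det T = -6, so T⁻¹ = [[-4, 1/2, -3/2], [8/3, -1/6, 5/6], [5/3, -1/6, 5/6]].
M = DT⁻¹ = [[22, 23, 13], [-9, -13, -2]] · [[-4, 1/2, -3/2], [8/3, -1/6, 5/6], [5/3, -1/6, 5/6]] = [[-5, 5, -3], [-2, -2, 1]].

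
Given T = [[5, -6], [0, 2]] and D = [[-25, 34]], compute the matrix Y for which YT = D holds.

Y = [[-5, 2]]

Since T sits to the right of Y, Y = DT⁻¹.
det T = 10; the adjugate gives T⁻¹ = [[1/5, 3/5], [0, 1/2]].
Y = DT⁻¹ = [[-25, 34]] · [[1/5, 3/5], [0, 1/2]] = [[-5, 2]].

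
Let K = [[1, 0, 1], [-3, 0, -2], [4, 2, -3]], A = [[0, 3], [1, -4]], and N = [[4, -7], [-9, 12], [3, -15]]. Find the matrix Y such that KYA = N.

Y = [[2, 1], [-3, 4], [1, 3]]

Isolating Y: multiply by K⁻¹ from the left and A⁻¹ from the right, so Y = K⁻¹NA⁻¹.
K has determinant -2; K⁻¹ = [[-2, -1, 0], [17/2, 7/2, 1/2], [3, 1, 0]].
det A = -3, so A⁻¹ = [[4/3, 1], [1/3, 0]].
K⁻¹N = [[1, 2], [4, -25], [3, -9]].
Y = (K⁻¹N)A⁻¹ = [[2, 1], [-3, 4], [1, 3]].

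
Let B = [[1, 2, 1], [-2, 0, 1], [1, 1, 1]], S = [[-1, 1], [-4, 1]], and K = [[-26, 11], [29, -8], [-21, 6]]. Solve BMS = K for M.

Left-multiply by B⁻¹ and right-multiply by S⁻¹: M = B⁻¹KS⁻¹.
det B = 3, so B⁻¹ = [[-1/3, -1/3, 2/3], [1, 0, -1], [-2/3, 1/3, 4/3]].
det S = 3; the adjugate gives S⁻¹ = [[1/3, -1/3], [4/3, -1/3]].
B⁻¹K = [[-15, 3], [-5, 5], [-1, -2]].
M = (B⁻¹K)S⁻¹ = [[-1, 4], [5, 0], [-3, 1]].

M = [[-1, 4], [5, 0], [-3, 1]]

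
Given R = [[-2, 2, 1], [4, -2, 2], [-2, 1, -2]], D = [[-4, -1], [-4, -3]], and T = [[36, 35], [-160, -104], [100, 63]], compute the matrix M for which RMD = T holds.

Left-multiply by R⁻¹ and right-multiply by D⁻¹: M = R⁻¹TD⁻¹.
det R = 4; the adjugate gives R⁻¹ = [[1/2, 5/4, 3/2], [1, 3/2, 2], [0, -1/2, -1]].
det D = 8; the adjugate gives D⁻¹ = [[-3/8, 1/8], [1/2, -1/2]].
R⁻¹T = [[-32, -18], [-4, 5], [-20, -11]].
M = (R⁻¹T)D⁻¹ = [[3, 5], [4, -3], [2, 3]].

M = [[3, 5], [4, -3], [2, 3]]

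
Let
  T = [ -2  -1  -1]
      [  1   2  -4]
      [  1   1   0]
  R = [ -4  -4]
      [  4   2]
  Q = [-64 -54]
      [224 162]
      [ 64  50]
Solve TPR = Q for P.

Left-multiply by T⁻¹ and right-multiply by R⁻¹: P = T⁻¹QR⁻¹.
det T = -3; the adjugate gives T⁻¹ = [[-4/3, 1/3, -2], [4/3, -1/3, 3], [1/3, -1/3, 1]].
det R = 8; the adjugate gives R⁻¹ = [[1/4, 1/2], [-1/2, -1/2]].
T⁻¹Q = [[32, 26], [32, 24], [-32, -22]].
P = (T⁻¹Q)R⁻¹ = [[-5, 3], [-4, 4], [3, -5]].

P = [[-5, 3], [-4, 4], [3, -5]]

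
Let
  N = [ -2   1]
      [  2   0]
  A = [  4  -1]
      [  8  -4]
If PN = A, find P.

P = [[-1, 1], [-4, 0]]

Right-multiplying both sides by N⁻¹ gives P = AN⁻¹.
N has determinant -2; N⁻¹ = [[0, 1/2], [1, 1]].
P = AN⁻¹ = [[4, -1], [8, -4]] · [[0, 1/2], [1, 1]] = [[-1, 1], [-4, 0]].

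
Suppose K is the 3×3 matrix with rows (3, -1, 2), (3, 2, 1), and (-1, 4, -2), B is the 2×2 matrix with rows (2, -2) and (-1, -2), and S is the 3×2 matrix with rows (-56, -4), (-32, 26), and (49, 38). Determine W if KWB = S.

W = [[-4, 3], [0, -5], [-3, 3]]

Left-multiply by K⁻¹ and right-multiply by B⁻¹: W = K⁻¹SB⁻¹.
det K = -1, so K⁻¹ = [[8, -6, 5], [-5, 4, -3], [-14, 11, -9]].
det B = -6, so B⁻¹ = [[1/3, -1/3], [-1/6, -1/3]].
K⁻¹S = [[-11, 2], [5, 10], [-9, 0]].
W = (K⁻¹S)B⁻¹ = [[-4, 3], [0, -5], [-3, 3]].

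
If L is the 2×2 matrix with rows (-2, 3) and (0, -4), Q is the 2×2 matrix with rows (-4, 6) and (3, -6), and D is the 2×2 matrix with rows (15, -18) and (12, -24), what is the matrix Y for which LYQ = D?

Isolating Y: multiply by L⁻¹ from the left and Q⁻¹ from the right, so Y = L⁻¹DQ⁻¹.
L has determinant 8; L⁻¹ = [[-1/2, -3/8], [0, -1/4]].
det Q = 6; the adjugate gives Q⁻¹ = [[-1, -1], [-1/2, -2/3]].
L⁻¹D = [[-12, 18], [-3, 6]].
Y = (L⁻¹D)Q⁻¹ = [[3, 0], [0, -1]].

Y = [[3, 0], [0, -1]]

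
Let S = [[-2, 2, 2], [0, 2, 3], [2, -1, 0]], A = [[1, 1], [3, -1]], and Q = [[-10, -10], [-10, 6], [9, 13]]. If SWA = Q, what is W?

W = [[5, -3], [-2, -5], [2, 2]]

Left-multiply by S⁻¹ and right-multiply by A⁻¹: W = S⁻¹QA⁻¹.
det S = -2; the adjugate gives S⁻¹ = [[-3/2, 1, -1], [-3, 2, -3], [2, -1, 2]].
det A = -4; the adjugate gives A⁻¹ = [[1/4, 1/4], [3/4, -1/4]].
S⁻¹Q = [[-4, 8], [-17, 3], [8, 0]].
W = (S⁻¹Q)A⁻¹ = [[5, -3], [-2, -5], [2, 2]].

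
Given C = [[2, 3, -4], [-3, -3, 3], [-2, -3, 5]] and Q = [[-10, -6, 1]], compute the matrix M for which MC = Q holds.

M = [[3, 6, -1]]

C is on the right of M, so right-multiply by C⁻¹: M = QC⁻¹.
C has determinant 3; C⁻¹ = [[-2, -1, -1], [3, 2/3, 2], [1, 0, 1]].
M = QC⁻¹ = [[-10, -6, 1]] · [[-2, -1, -1], [3, 2/3, 2], [1, 0, 1]] = [[3, 6, -1]].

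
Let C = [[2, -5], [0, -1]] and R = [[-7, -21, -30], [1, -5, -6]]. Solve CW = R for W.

Since C multiplies W on the left, W = C⁻¹R.
det C = -2; the adjugate gives C⁻¹ = [[1/2, -5/2], [0, -1]].
W = C⁻¹R = [[1/2, -5/2], [0, -1]] · [[-7, -21, -30], [1, -5, -6]] = [[-6, 2, 0], [-1, 5, 6]].

W = [[-6, 2, 0], [-1, 5, 6]]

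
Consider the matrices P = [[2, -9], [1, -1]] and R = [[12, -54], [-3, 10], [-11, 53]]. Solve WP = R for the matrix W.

P is on the right of W, so right-multiply by P⁻¹: W = RP⁻¹.
det P = 7; the adjugate gives P⁻¹ = [[-1/7, 9/7], [-1/7, 2/7]].
W = RP⁻¹ = [[12, -54], [-3, 10], [-11, 53]] · [[-1/7, 9/7], [-1/7, 2/7]] = [[6, 0], [-1, -1], [-6, 1]].

W = [[6, 0], [-1, -1], [-6, 1]]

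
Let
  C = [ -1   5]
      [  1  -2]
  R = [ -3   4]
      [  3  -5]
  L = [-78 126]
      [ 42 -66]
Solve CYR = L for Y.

Isolating Y: multiply by C⁻¹ from the left and R⁻¹ from the right, so Y = C⁻¹LR⁻¹.
C has determinant -3; C⁻¹ = [[2/3, 5/3], [1/3, 1/3]].
det R = 3, so R⁻¹ = [[-5/3, -4/3], [-1, -1]].
C⁻¹L = [[18, -26], [-12, 20]].
Y = (C⁻¹L)R⁻¹ = [[-4, 2], [0, -4]].

Y = [[-4, 2], [0, -4]]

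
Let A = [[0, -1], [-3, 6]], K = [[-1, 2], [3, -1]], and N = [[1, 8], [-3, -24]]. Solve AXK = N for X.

X = [[-5, -2], [-5, -2]]

Isolating X: multiply by A⁻¹ from the left and K⁻¹ from the right, so X = A⁻¹NK⁻¹.
A has determinant -3; A⁻¹ = [[-2, -1/3], [-1, 0]].
det K = -5, so K⁻¹ = [[1/5, 2/5], [3/5, 1/5]].
A⁻¹N = [[-1, -8], [-1, -8]].
X = (A⁻¹N)K⁻¹ = [[-5, -2], [-5, -2]].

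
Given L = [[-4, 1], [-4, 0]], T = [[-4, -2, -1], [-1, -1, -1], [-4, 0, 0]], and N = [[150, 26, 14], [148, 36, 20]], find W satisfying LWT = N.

W = [[4, 1, 5], [4, 2, -5]]

W = L⁻¹NT⁻¹ (apply L⁻¹ on the left and T⁻¹ on the right).
det L = 4, so L⁻¹ = [[0, -1/4], [1, -1]].
det T = -4; the adjugate gives T⁻¹ = [[0, 0, -1/4], [-1, 1, 3/4], [1, -2, -1/2]].
L⁻¹N = [[-37, -9, -5], [2, -10, -6]].
W = (L⁻¹N)T⁻¹ = [[4, 1, 5], [4, 2, -5]].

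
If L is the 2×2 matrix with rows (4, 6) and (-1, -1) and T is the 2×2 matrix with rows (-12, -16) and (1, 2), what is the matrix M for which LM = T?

L is on the left of M, so left-multiply by L⁻¹: M = L⁻¹T.
L has determinant 2; L⁻¹ = [[-1/2, -3], [1/2, 2]].
M = L⁻¹T = [[-1/2, -3], [1/2, 2]] · [[-12, -16], [1, 2]] = [[3, 2], [-4, -4]].

M = [[3, 2], [-4, -4]]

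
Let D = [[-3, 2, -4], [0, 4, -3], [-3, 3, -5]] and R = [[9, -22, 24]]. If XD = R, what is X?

Since D sits to the right of X, X = RD⁻¹.
D has determinant 3; D⁻¹ = [[-11/3, -2/3, 10/3], [3, 1, -3], [4, 1, -4]].
X = RD⁻¹ = [[9, -22, 24]] · [[-11/3, -2/3, 10/3], [3, 1, -3], [4, 1, -4]] = [[-3, -4, 0]].

X = [[-3, -4, 0]]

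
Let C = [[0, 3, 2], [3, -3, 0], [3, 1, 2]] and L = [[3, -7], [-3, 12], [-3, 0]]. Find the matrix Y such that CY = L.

Y = [[-4, -1], [-3, -5], [6, 4]]

Left-multiplying both sides by C⁻¹ gives Y = C⁻¹L.
C has determinant 6; C⁻¹ = [[-1, -2/3, 1], [-1, -1, 1], [2, 3/2, -3/2]].
Y = C⁻¹L = [[-1, -2/3, 1], [-1, -1, 1], [2, 3/2, -3/2]] · [[3, -7], [-3, 12], [-3, 0]] = [[-4, -1], [-3, -5], [6, 4]].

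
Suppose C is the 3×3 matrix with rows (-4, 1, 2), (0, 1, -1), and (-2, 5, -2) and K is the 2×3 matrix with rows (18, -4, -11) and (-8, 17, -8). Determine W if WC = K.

W = [[-4, 5, -1], [1, 6, 2]]

Since C sits to the right of W, W = KC⁻¹.
det C = -6; the adjugate gives C⁻¹ = [[-1/2, -2, 1/2], [-1/3, -2, 2/3], [-1/3, -3, 2/3]].
W = KC⁻¹ = [[18, -4, -11], [-8, 17, -8]] · [[-1/2, -2, 1/2], [-1/3, -2, 2/3], [-1/3, -3, 2/3]] = [[-4, 5, -1], [1, 6, 2]].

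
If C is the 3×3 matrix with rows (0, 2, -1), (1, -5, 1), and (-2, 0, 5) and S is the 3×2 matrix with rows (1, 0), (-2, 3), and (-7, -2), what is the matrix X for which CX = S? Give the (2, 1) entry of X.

-1

Left-multiplying both sides by C⁻¹ gives X = C⁻¹S.
C has determinant -4; C⁻¹ = [[25/4, 5/2, 3/4], [7/4, 1/2, 1/4], [5/2, 1, 1/2]].
X = C⁻¹S = [[25/4, 5/2, 3/4], [7/4, 1/2, 1/4], [5/2, 1, 1/2]] · [[1, 0], [-2, 3], [-7, -2]] = [[-4, 6], [-1, 1], [-3, 2]].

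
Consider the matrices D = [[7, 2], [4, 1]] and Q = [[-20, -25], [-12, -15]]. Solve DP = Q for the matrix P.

Left-multiplying both sides by D⁻¹ gives P = D⁻¹Q.
det D = -1, so D⁻¹ = [[-1, 2], [4, -7]].
P = D⁻¹Q = [[-1, 2], [4, -7]] · [[-20, -25], [-12, -15]] = [[-4, -5], [4, 5]].

P = [[-4, -5], [4, 5]]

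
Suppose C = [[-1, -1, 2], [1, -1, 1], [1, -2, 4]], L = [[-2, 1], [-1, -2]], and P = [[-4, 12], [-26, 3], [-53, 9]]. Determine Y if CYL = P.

Y = C⁻¹PL⁻¹ (apply C⁻¹ on the left and L⁻¹ on the right).
det C = 3, so C⁻¹ = [[-2/3, 0, 1/3], [-1, -2, 1], [-1/3, -1, 2/3]].
L has determinant 5; L⁻¹ = [[-2/5, -1/5], [1/5, -2/5]].
C⁻¹P = [[-15, -5], [3, -9], [-8, -1]].
Y = (C⁻¹P)L⁻¹ = [[5, 5], [-3, 3], [3, 2]].

Y = [[5, 5], [-3, 3], [3, 2]]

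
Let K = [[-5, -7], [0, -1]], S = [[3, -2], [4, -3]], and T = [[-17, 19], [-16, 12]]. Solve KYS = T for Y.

Left-multiply by K⁻¹ and right-multiply by S⁻¹: Y = K⁻¹TS⁻¹.
K has determinant 5; K⁻¹ = [[-1/5, 7/5], [0, -1]].
S has determinant -1; S⁻¹ = [[3, -2], [4, -3]].
K⁻¹T = [[-19, 13], [16, -12]].
Y = (K⁻¹T)S⁻¹ = [[-5, -1], [0, 4]].

Y = [[-5, -1], [0, 4]]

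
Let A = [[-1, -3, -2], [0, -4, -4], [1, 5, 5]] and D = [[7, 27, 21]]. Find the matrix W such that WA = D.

W = [[-6, -1, 1]]

A is on the right of W, so right-multiply by A⁻¹: W = DA⁻¹.
A has determinant 4; A⁻¹ = [[0, 5/4, 1], [-1, -3/4, -1], [1, 1/2, 1]].
W = DA⁻¹ = [[7, 27, 21]] · [[0, 5/4, 1], [-1, -3/4, -1], [1, 1/2, 1]] = [[-6, -1, 1]].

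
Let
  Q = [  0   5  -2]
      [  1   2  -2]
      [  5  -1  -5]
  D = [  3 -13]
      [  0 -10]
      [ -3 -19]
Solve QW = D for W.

Since Q multiplies W on the left, W = Q⁻¹D.
det Q = -3; the adjugate gives Q⁻¹ = [[4, -9, 2], [5/3, -10/3, 2/3], [11/3, -25/3, 5/3]].
W = Q⁻¹D = [[4, -9, 2], [5/3, -10/3, 2/3], [11/3, -25/3, 5/3]] · [[3, -13], [0, -10], [-3, -19]] = [[6, 0], [3, -1], [6, 4]].

W = [[6, 0], [3, -1], [6, 4]]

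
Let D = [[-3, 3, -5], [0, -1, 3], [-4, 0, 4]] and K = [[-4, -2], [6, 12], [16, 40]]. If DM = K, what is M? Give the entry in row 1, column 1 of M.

Left-multiplying both sides by D⁻¹ gives M = D⁻¹K.
det D = -4; the adjugate gives D⁻¹ = [[1, 3, -1], [3, 8, -9/4], [1, 3, -3/4]].
M = D⁻¹K = [[1, 3, -1], [3, 8, -9/4], [1, 3, -3/4]] · [[-4, -2], [6, 12], [16, 40]] = [[-2, -6], [0, 0], [2, 4]].

-2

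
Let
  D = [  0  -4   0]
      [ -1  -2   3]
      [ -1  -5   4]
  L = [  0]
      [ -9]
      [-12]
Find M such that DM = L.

M = [[0], [0], [-3]]

D is on the left of M, so left-multiply by D⁻¹: M = D⁻¹L.
det D = -4; the adjugate gives D⁻¹ = [[-7/4, -4, 3], [-1/4, 0, 0], [-3/4, -1, 1]].
M = D⁻¹L = [[-7/4, -4, 3], [-1/4, 0, 0], [-3/4, -1, 1]] · [[0], [-9], [-12]] = [[0], [0], [-3]].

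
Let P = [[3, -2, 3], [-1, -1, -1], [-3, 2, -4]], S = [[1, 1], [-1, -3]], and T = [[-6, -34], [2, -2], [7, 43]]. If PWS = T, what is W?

Left-multiply by P⁻¹ and right-multiply by S⁻¹: W = P⁻¹TS⁻¹.
det P = 5, so P⁻¹ = [[6/5, -2/5, 1], [-1/5, -3/5, 0], [-1, 0, -1]].
S has determinant -2; S⁻¹ = [[3/2, 1/2], [-1/2, -1/2]].
P⁻¹T = [[-1, 3], [0, 8], [-1, -9]].
W = (P⁻¹T)S⁻¹ = [[-3, -2], [-4, -4], [3, 4]].

W = [[-3, -2], [-4, -4], [3, 4]]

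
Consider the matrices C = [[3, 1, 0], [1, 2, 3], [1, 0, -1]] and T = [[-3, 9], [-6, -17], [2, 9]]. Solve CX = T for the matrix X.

Left-multiplying both sides by C⁻¹ gives X = C⁻¹T.
C has determinant -2; C⁻¹ = [[1, -1/2, -3/2], [-2, 3/2, 9/2], [1, -1/2, -5/2]].
X = C⁻¹T = [[1, -1/2, -3/2], [-2, 3/2, 9/2], [1, -1/2, -5/2]] · [[-3, 9], [-6, -17], [2, 9]] = [[-3, 4], [6, -3], [-5, -5]].

X = [[-3, 4], [6, -3], [-5, -5]]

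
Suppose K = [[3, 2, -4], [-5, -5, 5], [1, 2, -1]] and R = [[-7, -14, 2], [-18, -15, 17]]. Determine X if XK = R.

Since K sits to the right of X, X = RK⁻¹.
det K = 5, so K⁻¹ = [[-1, -6/5, -2], [0, 1/5, 1], [-1, -4/5, -1]].
X = RK⁻¹ = [[-7, -14, 2], [-18, -15, 17]] · [[-1, -6/5, -2], [0, 1/5, 1], [-1, -4/5, -1]] = [[5, 4, -2], [1, 5, 4]].

X = [[5, 4, -2], [1, 5, 4]]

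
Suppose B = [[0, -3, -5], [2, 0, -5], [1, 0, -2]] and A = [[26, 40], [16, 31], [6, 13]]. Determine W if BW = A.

Left-multiplying both sides by B⁻¹ gives W = B⁻¹A.
det B = 3, so B⁻¹ = [[0, -2, 5], [-1/3, 5/3, -10/3], [0, -1, 2]].
W = B⁻¹A = [[0, -2, 5], [-1/3, 5/3, -10/3], [0, -1, 2]] · [[26, 40], [16, 31], [6, 13]] = [[-2, 3], [-2, -5], [-4, -5]].

W = [[-2, 3], [-2, -5], [-4, -5]]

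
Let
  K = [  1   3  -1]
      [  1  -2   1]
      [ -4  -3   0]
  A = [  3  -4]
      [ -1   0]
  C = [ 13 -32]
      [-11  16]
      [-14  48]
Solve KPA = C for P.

Isolating P: multiply by K⁻¹ from the left and A⁻¹ from the right, so P = K⁻¹CA⁻¹.
det K = 2, so K⁻¹ = [[3/2, 3/2, 1/2], [-2, -2, -1], [-11/2, -9/2, -5/2]].
det A = -4, so A⁻¹ = [[0, -1], [-1/4, -3/4]].
K⁻¹C = [[-4, 0], [10, -16], [13, -16]].
P = (K⁻¹C)A⁻¹ = [[0, 4], [4, 2], [4, -1]].

P = [[0, 4], [4, 2], [4, -1]]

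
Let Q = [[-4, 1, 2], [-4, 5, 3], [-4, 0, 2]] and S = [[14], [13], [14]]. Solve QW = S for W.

Q is on the left of W, so left-multiply by Q⁻¹: W = Q⁻¹S.
det Q = -4; the adjugate gives Q⁻¹ = [[-5/2, 1/2, 7/4], [1, 0, -1], [-5, 1, 4]].
W = Q⁻¹S = [[-5/2, 1/2, 7/4], [1, 0, -1], [-5, 1, 4]] · [[14], [13], [14]] = [[-4], [0], [-1]].

W = [[-4], [0], [-1]]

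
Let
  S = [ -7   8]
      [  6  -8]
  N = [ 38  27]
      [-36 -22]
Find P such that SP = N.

P = [[-2, -5], [3, -1]]

Left-multiplying both sides by S⁻¹ gives P = S⁻¹N.
S has determinant 8; S⁻¹ = [[-1, -1], [-3/4, -7/8]].
P = S⁻¹N = [[-1, -1], [-3/4, -7/8]] · [[38, 27], [-36, -22]] = [[-2, -5], [3, -1]].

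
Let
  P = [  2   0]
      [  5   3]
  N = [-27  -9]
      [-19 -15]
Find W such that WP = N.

W = [[-6, -3], [3, -5]]

Right-multiplying both sides by P⁻¹ gives W = NP⁻¹.
P has determinant 6; P⁻¹ = [[1/2, 0], [-5/6, 1/3]].
W = NP⁻¹ = [[-27, -9], [-19, -15]] · [[1/2, 0], [-5/6, 1/3]] = [[-6, -3], [3, -5]].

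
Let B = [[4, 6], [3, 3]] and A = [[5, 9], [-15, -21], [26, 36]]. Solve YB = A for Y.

Y = [[2, -1], [-3, -1], [5, 2]]

Right-multiplying both sides by B⁻¹ gives Y = AB⁻¹.
det B = -6, so B⁻¹ = [[-1/2, 1], [1/2, -2/3]].
Y = AB⁻¹ = [[5, 9], [-15, -21], [26, 36]] · [[-1/2, 1], [1/2, -2/3]] = [[2, -1], [-3, -1], [5, 2]].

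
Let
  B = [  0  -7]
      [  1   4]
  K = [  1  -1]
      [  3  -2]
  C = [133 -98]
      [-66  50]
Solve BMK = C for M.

Left-multiply by B⁻¹ and right-multiply by K⁻¹: M = B⁻¹CK⁻¹.
B has determinant 7; B⁻¹ = [[4/7, 1], [-1/7, 0]].
det K = 1, so K⁻¹ = [[-2, 1], [-3, 1]].
B⁻¹C = [[10, -6], [-19, 14]].
M = (B⁻¹C)K⁻¹ = [[-2, 4], [-4, -5]].

M = [[-2, 4], [-4, -5]]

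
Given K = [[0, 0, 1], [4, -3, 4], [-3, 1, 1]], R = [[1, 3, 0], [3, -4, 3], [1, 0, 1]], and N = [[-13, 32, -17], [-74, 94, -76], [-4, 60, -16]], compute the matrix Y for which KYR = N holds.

Y = [[-2, 1, -2], [2, 2, -2], [4, -5, -2]]

Isolating Y: multiply by K⁻¹ from the left and R⁻¹ from the right, so Y = K⁻¹NR⁻¹.
det K = -5; the adjugate gives K⁻¹ = [[7/5, -1/5, -3/5], [16/5, -3/5, -4/5], [1, 0, 0]].
R has determinant -4; R⁻¹ = [[1, 3/4, -9/4], [0, -1/4, 3/4], [-1, -3/4, 13/4]].
K⁻¹N = [[-1, -10, 1], [6, -2, 4], [-13, 32, -17]].
Y = (K⁻¹N)R⁻¹ = [[-2, 1, -2], [2, 2, -2], [4, -5, -2]].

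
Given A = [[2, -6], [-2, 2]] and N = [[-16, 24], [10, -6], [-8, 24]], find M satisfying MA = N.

M = [[-2, 6], [-1, -6], [-4, 0]]

Right-multiplying both sides by A⁻¹ gives M = NA⁻¹.
A has determinant -8; A⁻¹ = [[-1/4, -3/4], [-1/4, -1/4]].
M = NA⁻¹ = [[-16, 24], [10, -6], [-8, 24]] · [[-1/4, -3/4], [-1/4, -1/4]] = [[-2, 6], [-1, -6], [-4, 0]].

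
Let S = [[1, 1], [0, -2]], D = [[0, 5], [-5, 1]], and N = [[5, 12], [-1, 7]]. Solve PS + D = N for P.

PS = N − D = [[5, 7], [4, 6]].
Right-multiplying both sides by S⁻¹ gives P = (N − D)S⁻¹.
det S = -2; the adjugate gives S⁻¹ = [[1, 1/2], [0, -1/2]].
P = (N − D)S⁻¹ = [[5, -1], [4, -1]].

P = [[5, -1], [4, -1]]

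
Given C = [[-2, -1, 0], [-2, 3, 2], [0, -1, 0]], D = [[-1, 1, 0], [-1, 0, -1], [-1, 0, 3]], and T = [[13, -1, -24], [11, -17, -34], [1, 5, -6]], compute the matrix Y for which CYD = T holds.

Y = [[3, 0, 3], [-5, 3, 3], [2, 2, -5]]

Left-multiply by C⁻¹ and right-multiply by D⁻¹: Y = C⁻¹TD⁻¹.
det C = -4; the adjugate gives C⁻¹ = [[-1/2, 0, 1/2], [0, 0, -1], [-1/2, 1/2, 2]].
D has determinant 4; D⁻¹ = [[0, -3/4, -1/4], [1, -3/4, -1/4], [0, -1/4, 1/4]].
C⁻¹T = [[-6, 3, 9], [-1, -5, 6], [1, 2, -17]].
Y = (C⁻¹T)D⁻¹ = [[3, 0, 3], [-5, 3, 3], [2, 2, -5]].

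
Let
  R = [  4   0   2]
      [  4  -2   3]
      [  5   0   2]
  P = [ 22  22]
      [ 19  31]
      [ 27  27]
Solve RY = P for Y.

R is on the left of Y, so left-multiply by R⁻¹: Y = R⁻¹P.
det R = 4; the adjugate gives R⁻¹ = [[-1, 0, 1], [7/4, -1/2, -1], [5/2, 0, -2]].
Y = R⁻¹P = [[-1, 0, 1], [7/4, -1/2, -1], [5/2, 0, -2]] · [[22, 22], [19, 31], [27, 27]] = [[5, 5], [2, -4], [1, 1]].

Y = [[5, 5], [2, -4], [1, 1]]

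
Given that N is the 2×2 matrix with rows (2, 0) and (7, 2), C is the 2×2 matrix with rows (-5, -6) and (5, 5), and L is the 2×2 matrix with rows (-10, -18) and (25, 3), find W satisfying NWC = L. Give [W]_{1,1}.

4

Left-multiply by N⁻¹ and right-multiply by C⁻¹: W = N⁻¹LC⁻¹.
det N = 4, so N⁻¹ = [[1/2, 0], [-7/4, 1/2]].
det C = 5, so C⁻¹ = [[1, 6/5], [-1, -1]].
N⁻¹L = [[-5, -9], [30, 33]].
W = (N⁻¹L)C⁻¹ = [[4, 3], [-3, 3]].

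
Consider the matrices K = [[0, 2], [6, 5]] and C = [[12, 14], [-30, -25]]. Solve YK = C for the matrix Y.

Y = [[2, 2], [0, -5]]

K is on the right of Y, so right-multiply by K⁻¹: Y = CK⁻¹.
det K = -12; the adjugate gives K⁻¹ = [[-5/12, 1/6], [1/2, 0]].
Y = CK⁻¹ = [[12, 14], [-30, -25]] · [[-5/12, 1/6], [1/2, 0]] = [[2, 2], [0, -5]].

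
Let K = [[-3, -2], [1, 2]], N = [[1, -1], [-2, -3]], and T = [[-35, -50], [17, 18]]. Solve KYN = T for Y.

Y = [[-1, -5], [2, -1]]

Y = K⁻¹TN⁻¹ (apply K⁻¹ on the left and N⁻¹ on the right).
det K = -4; the adjugate gives K⁻¹ = [[-1/2, -1/2], [1/4, 3/4]].
N has determinant -5; N⁻¹ = [[3/5, -1/5], [-2/5, -1/5]].
K⁻¹T = [[9, 16], [4, 1]].
Y = (K⁻¹T)N⁻¹ = [[-1, -5], [2, -1]].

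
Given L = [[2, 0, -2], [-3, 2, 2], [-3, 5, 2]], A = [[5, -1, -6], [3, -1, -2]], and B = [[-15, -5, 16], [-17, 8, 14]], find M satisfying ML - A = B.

ML = B + A = [[-10, -6, 10], [-14, 7, 12]].
Right-multiplying both sides by L⁻¹ gives M = (B + A)L⁻¹.
det L = 6; the adjugate gives L⁻¹ = [[-1, -5/3, 2/3], [0, -1/3, 1/3], [-3/2, -5/3, 2/3]].
M = (B + A)L⁻¹ = [[-5, 2, -2], [-4, 1, 1]].

M = [[-5, 2, -2], [-4, 1, 1]]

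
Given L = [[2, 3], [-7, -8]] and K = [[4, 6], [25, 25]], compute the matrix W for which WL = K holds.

Since L sits to the right of W, W = KL⁻¹.
det L = 5, so L⁻¹ = [[-8/5, -3/5], [7/5, 2/5]].
W = KL⁻¹ = [[4, 6], [25, 25]] · [[-8/5, -3/5], [7/5, 2/5]] = [[2, 0], [-5, -5]].

W = [[2, 0], [-5, -5]]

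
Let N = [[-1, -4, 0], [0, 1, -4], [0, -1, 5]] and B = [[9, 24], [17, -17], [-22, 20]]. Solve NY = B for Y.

Y = [[3, -4], [-3, -5], [-5, 3]]

N is on the left of Y, so left-multiply by N⁻¹: Y = N⁻¹B.
det N = -1, so N⁻¹ = [[-1, -20, -16], [0, 5, 4], [0, 1, 1]].
Y = N⁻¹B = [[-1, -20, -16], [0, 5, 4], [0, 1, 1]] · [[9, 24], [17, -17], [-22, 20]] = [[3, -4], [-3, -5], [-5, 3]].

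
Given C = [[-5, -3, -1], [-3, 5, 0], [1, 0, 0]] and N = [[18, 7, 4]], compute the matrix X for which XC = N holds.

X = [[-4, -1, -5]]

Right-multiplying both sides by C⁻¹ gives X = NC⁻¹.
det C = 5; the adjugate gives C⁻¹ = [[0, 0, 1], [0, 1/5, 3/5], [-1, -3/5, -34/5]].
X = NC⁻¹ = [[18, 7, 4]] · [[0, 0, 1], [0, 1/5, 3/5], [-1, -3/5, -34/5]] = [[-4, -1, -5]].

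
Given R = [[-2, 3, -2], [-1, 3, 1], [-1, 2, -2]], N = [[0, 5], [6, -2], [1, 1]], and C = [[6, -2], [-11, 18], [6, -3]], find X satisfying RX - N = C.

X = [[1, -2], [0, 3], [-4, 5]]

RX = C + N = [[6, 3], [-5, 16], [7, -2]].
Left-multiplying both sides by R⁻¹ gives X = R⁻¹(C + N).
det R = 5; the adjugate gives R⁻¹ = [[-8/5, 2/5, 9/5], [-3/5, 2/5, 4/5], [1/5, 1/5, -3/5]].
X = R⁻¹(C + N) = [[1, -2], [0, 3], [-4, 5]].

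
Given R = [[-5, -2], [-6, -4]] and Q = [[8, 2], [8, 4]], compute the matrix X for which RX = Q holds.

X = [[-2, 0], [1, -1]]

Left-multiplying both sides by R⁻¹ gives X = R⁻¹Q.
det R = 8; the adjugate gives R⁻¹ = [[-1/2, 1/4], [3/4, -5/8]].
X = R⁻¹Q = [[-1/2, 1/4], [3/4, -5/8]] · [[8, 2], [8, 4]] = [[-2, 0], [1, -1]].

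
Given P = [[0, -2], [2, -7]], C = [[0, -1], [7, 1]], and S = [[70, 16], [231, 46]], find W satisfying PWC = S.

Isolating W: multiply by P⁻¹ from the left and C⁻¹ from the right, so W = P⁻¹SC⁻¹.
det P = 4, so P⁻¹ = [[-7/4, 1/2], [-1/2, 0]].
C has determinant 7; C⁻¹ = [[1/7, 1/7], [-1, 0]].
P⁻¹S = [[-7, -5], [-35, -8]].
W = (P⁻¹S)C⁻¹ = [[4, -1], [3, -5]].

W = [[4, -1], [3, -5]]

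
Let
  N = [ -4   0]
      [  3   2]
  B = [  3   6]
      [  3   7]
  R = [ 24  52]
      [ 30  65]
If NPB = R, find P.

P = [[-1, -1], [4, 4]]

Isolating P: multiply by N⁻¹ from the left and B⁻¹ from the right, so P = N⁻¹RB⁻¹.
det N = -8, so N⁻¹ = [[-1/4, 0], [3/8, 1/2]].
det B = 3, so B⁻¹ = [[7/3, -2], [-1, 1]].
N⁻¹R = [[-6, -13], [24, 52]].
P = (N⁻¹R)B⁻¹ = [[-1, -1], [4, 4]].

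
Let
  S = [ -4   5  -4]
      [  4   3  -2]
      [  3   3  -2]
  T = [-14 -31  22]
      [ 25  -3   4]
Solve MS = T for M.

M = [[-2, -1, -6], [-3, 1, 3]]

S is on the right of M, so right-multiply by S⁻¹: M = TS⁻¹.
det S = -2, so S⁻¹ = [[0, 1, -1], [-1, -10, 12], [-3/2, -27/2, 16]].
M = TS⁻¹ = [[-14, -31, 22], [25, -3, 4]] · [[0, 1, -1], [-1, -10, 12], [-3/2, -27/2, 16]] = [[-2, -1, -6], [-3, 1, 3]].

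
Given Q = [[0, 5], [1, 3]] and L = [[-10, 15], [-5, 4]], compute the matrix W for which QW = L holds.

W = [[1, -5], [-2, 3]]

Since Q multiplies W on the left, W = Q⁻¹L.
Q has determinant -5; Q⁻¹ = [[-3/5, 1], [1/5, 0]].
W = Q⁻¹L = [[-3/5, 1], [1/5, 0]] · [[-10, 15], [-5, 4]] = [[1, -5], [-2, 3]].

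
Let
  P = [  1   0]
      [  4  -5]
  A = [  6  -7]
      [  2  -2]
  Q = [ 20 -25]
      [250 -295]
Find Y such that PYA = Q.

Y = P⁻¹QA⁻¹ (apply P⁻¹ on the left and A⁻¹ on the right).
det P = -5, so P⁻¹ = [[1, 0], [4/5, -1/5]].
det A = 2, so A⁻¹ = [[-1, 7/2], [-1, 3]].
P⁻¹Q = [[20, -25], [-34, 39]].
Y = (P⁻¹Q)A⁻¹ = [[5, -5], [-5, -2]].

Y = [[5, -5], [-5, -2]]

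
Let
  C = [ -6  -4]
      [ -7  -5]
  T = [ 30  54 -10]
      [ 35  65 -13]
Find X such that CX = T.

X = [[-5, -5, -1], [0, -6, 4]]

Since C multiplies X on the left, X = C⁻¹T.
det C = 2, so C⁻¹ = [[-5/2, 2], [7/2, -3]].
X = C⁻¹T = [[-5/2, 2], [7/2, -3]] · [[30, 54, -10], [35, 65, -13]] = [[-5, -5, -1], [0, -6, 4]].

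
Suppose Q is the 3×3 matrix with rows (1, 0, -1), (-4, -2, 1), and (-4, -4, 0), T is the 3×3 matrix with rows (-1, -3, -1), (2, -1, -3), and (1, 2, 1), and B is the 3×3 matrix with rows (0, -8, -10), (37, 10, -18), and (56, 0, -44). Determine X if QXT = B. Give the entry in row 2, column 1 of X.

-2

Isolating X: multiply by Q⁻¹ from the left and T⁻¹ from the right, so X = Q⁻¹BT⁻¹.
Q has determinant -4; Q⁻¹ = [[-1, -1, 1/2], [1, 1, -3/4], [-2, -1, 1/2]].
det T = 5, so T⁻¹ = [[1, 1/5, 8/5], [-1, 0, -1], [1, -1/5, 7/5]].
Q⁻¹B = [[-9, -2, 6], [-5, 2, 5], [-9, 6, 16]].
X = (Q⁻¹B)T⁻¹ = [[-1, -3, -4], [-2, -2, -3], [1, -5, 2]].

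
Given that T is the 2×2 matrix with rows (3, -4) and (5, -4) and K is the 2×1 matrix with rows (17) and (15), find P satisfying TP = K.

P = [[-1], [-5]]

Left-multiplying both sides by T⁻¹ gives P = T⁻¹K.
T has determinant 8; T⁻¹ = [[-1/2, 1/2], [-5/8, 3/8]].
P = T⁻¹K = [[-1/2, 1/2], [-5/8, 3/8]] · [[17], [15]] = [[-1], [-5]].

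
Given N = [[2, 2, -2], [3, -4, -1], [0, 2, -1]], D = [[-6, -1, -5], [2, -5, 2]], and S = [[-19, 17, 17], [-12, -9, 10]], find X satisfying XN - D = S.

X = [[-5, -5, 3], [-5, 0, -2]]

XN = S + D = [[-25, 16, 12], [-10, -14, 12]].
N is on the right of X, so right-multiply by N⁻¹: X = (S + D)N⁻¹.
det N = 6, so N⁻¹ = [[1, -1/3, -5/3], [1/2, -1/3, -2/3], [1, -2/3, -7/3]].
X = (S + D)N⁻¹ = [[-5, -5, 3], [-5, 0, -2]].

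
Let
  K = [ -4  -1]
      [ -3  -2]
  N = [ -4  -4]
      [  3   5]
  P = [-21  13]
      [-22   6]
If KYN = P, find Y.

Y = [[-4, -4], [-2, -1]]

Isolating Y: multiply by K⁻¹ from the left and N⁻¹ from the right, so Y = K⁻¹PN⁻¹.
K has determinant 5; K⁻¹ = [[-2/5, 1/5], [3/5, -4/5]].
det N = -8; the adjugate gives N⁻¹ = [[-5/8, -1/2], [3/8, 1/2]].
K⁻¹P = [[4, -4], [5, 3]].
Y = (K⁻¹P)N⁻¹ = [[-4, -4], [-2, -1]].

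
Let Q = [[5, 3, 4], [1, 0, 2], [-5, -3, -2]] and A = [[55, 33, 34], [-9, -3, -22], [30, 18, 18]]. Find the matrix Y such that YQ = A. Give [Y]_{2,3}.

Q is on the right of Y, so right-multiply by Q⁻¹: Y = AQ⁻¹.
det Q = -6; the adjugate gives Q⁻¹ = [[-1, 1, -1], [4/3, -5/3, 1], [1/2, 0, 1/2]].
Y = AQ⁻¹ = [[55, 33, 34], [-9, -3, -22], [30, 18, 18]] · [[-1, 1, -1], [4/3, -5/3, 1], [1/2, 0, 1/2]] = [[6, 0, -5], [-6, -4, -5], [3, 0, -3]].

-5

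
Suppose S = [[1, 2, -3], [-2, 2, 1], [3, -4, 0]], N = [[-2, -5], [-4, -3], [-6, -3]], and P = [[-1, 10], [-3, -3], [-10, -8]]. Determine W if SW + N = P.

W = [[-4, 5], [-2, 5], [-3, 0]]

SW = P − N = [[1, 15], [1, 0], [-4, -5]].
Left-multiplying both sides by S⁻¹ gives W = S⁻¹(P − N).
det S = 4, so S⁻¹ = [[1, 3, 2], [3/4, 9/4, 5/4], [1/2, 5/2, 3/2]].
W = S⁻¹(P − N) = [[-4, 5], [-2, 5], [-3, 0]].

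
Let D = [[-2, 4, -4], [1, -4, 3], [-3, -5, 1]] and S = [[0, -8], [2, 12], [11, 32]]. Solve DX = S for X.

X = [[-2, -4], [-1, -4], [0, 0]]

Since D multiplies X on the left, X = D⁻¹S.
D has determinant 6; D⁻¹ = [[11/6, 8/3, -2/3], [-5/3, -7/3, 1/3], [-17/6, -11/3, 2/3]].
X = D⁻¹S = [[11/6, 8/3, -2/3], [-5/3, -7/3, 1/3], [-17/6, -11/3, 2/3]] · [[0, -8], [2, 12], [11, 32]] = [[-2, -4], [-1, -4], [0, 0]].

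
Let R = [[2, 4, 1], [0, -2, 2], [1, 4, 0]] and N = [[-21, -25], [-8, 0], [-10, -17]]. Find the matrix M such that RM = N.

M = [[-6, -5], [-1, -3], [-5, -3]]

Left-multiplying both sides by R⁻¹ gives M = R⁻¹N.
det R = -6; the adjugate gives R⁻¹ = [[4/3, -2/3, -5/3], [-1/3, 1/6, 2/3], [-1/3, 2/3, 2/3]].
M = R⁻¹N = [[4/3, -2/3, -5/3], [-1/3, 1/6, 2/3], [-1/3, 2/3, 2/3]] · [[-21, -25], [-8, 0], [-10, -17]] = [[-6, -5], [-1, -3], [-5, -3]].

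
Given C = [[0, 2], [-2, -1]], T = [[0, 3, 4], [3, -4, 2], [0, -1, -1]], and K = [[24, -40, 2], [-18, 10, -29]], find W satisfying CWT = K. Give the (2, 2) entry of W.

4

Isolating W: multiply by C⁻¹ from the left and T⁻¹ from the right, so W = C⁻¹KT⁻¹.
det C = 4; the adjugate gives C⁻¹ = [[-1/4, -1/2], [1/2, 0]].
T has determinant -3; T⁻¹ = [[-2, 1/3, -22/3], [-1, 0, -4], [1, 0, 3]].
C⁻¹K = [[3, 5, 14], [12, -20, 1]].
W = (C⁻¹K)T⁻¹ = [[3, 1, 0], [-3, 4, -5]].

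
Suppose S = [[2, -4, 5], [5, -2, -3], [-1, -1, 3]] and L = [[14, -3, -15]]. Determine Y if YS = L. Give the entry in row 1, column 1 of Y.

-3

S is on the right of Y, so right-multiply by S⁻¹: Y = LS⁻¹.
S has determinant -5; S⁻¹ = [[9/5, -7/5, -22/5], [12/5, -11/5, -31/5], [7/5, -6/5, -16/5]].
Y = LS⁻¹ = [[14, -3, -15]] · [[9/5, -7/5, -22/5], [12/5, -11/5, -31/5], [7/5, -6/5, -16/5]] = [[-3, 5, 5]].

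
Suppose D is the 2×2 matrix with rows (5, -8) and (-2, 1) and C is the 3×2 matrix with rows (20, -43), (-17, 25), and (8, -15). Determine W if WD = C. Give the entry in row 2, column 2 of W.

Since D sits to the right of W, W = CD⁻¹.
det D = -11, so D⁻¹ = [[-1/11, -8/11], [-2/11, -5/11]].
W = CD⁻¹ = [[20, -43], [-17, 25], [8, -15]] · [[-1/11, -8/11], [-2/11, -5/11]] = [[6, 5], [-3, 1], [2, 1]].

1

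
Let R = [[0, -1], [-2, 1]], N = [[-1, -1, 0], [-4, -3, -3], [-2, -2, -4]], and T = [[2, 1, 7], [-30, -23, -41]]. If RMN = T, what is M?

M = [[2, -3, -2], [-4, 1, 1]]

Left-multiply by R⁻¹ and right-multiply by N⁻¹: M = R⁻¹TN⁻¹.
det R = -2, so R⁻¹ = [[-1/2, -1/2], [-1, 0]].
N has determinant 4; N⁻¹ = [[3/2, -1, 3/4], [-5/2, 1, -3/4], [1/2, 0, -1/4]].
R⁻¹T = [[14, 11, 17], [-2, -1, -7]].
M = (R⁻¹T)N⁻¹ = [[2, -3, -2], [-4, 1, 1]].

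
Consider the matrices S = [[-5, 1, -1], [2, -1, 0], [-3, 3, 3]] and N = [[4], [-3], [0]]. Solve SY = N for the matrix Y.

Y = [[1], [5], [-4]]

S is on the left of Y, so left-multiply by S⁻¹: Y = S⁻¹N.
det S = 6; the adjugate gives S⁻¹ = [[-1/2, -1, -1/6], [-1, -3, -1/3], [1/2, 2, 1/2]].
Y = S⁻¹N = [[-1/2, -1, -1/6], [-1, -3, -1/3], [1/2, 2, 1/2]] · [[4], [-3], [0]] = [[1], [5], [-4]].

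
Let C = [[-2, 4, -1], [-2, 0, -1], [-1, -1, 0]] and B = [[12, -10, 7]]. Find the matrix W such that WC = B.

C is on the right of W, so right-multiply by C⁻¹: W = BC⁻¹.
det C = 4; the adjugate gives C⁻¹ = [[-1/4, 1/4, -1], [1/4, -1/4, 0], [1/2, -3/2, 2]].
W = BC⁻¹ = [[12, -10, 7]] · [[-1/4, 1/4, -1], [1/4, -1/4, 0], [1/2, -3/2, 2]] = [[-2, -5, 2]].

W = [[-2, -5, 2]]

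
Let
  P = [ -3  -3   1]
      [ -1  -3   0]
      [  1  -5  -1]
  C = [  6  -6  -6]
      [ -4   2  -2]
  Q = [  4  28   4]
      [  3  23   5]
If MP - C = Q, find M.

MP = Q + C = [[10, 22, -2], [-1, 25, 3]].
Since P sits to the right of M, M = (Q + C)P⁻¹.
det P = 2; the adjugate gives P⁻¹ = [[3/2, -4, 3/2], [-1/2, 1, -1/2], [4, -9, 3]].
M = (Q + C)P⁻¹ = [[-4, 0, -2], [-2, 2, -5]].

M = [[-4, 0, -2], [-2, 2, -5]]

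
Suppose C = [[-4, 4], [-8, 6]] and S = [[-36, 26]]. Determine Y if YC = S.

Y = [[-1, 5]]

Right-multiplying both sides by C⁻¹ gives Y = SC⁻¹.
C has determinant 8; C⁻¹ = [[3/4, -1/2], [1, -1/2]].
Y = SC⁻¹ = [[-36, 26]] · [[3/4, -1/2], [1, -1/2]] = [[-1, 5]].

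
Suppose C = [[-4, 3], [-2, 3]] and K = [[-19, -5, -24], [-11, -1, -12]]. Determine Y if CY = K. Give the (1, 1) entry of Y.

4

Since C multiplies Y on the left, Y = C⁻¹K.
det C = -6, so C⁻¹ = [[-1/2, 1/2], [-1/3, 2/3]].
Y = C⁻¹K = [[-1/2, 1/2], [-1/3, 2/3]] · [[-19, -5, -24], [-11, -1, -12]] = [[4, 2, 6], [-1, 1, 0]].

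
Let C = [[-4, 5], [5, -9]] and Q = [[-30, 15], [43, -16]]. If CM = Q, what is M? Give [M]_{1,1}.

Since C multiplies M on the left, M = C⁻¹Q.
C has determinant 11; C⁻¹ = [[-9/11, -5/11], [-5/11, -4/11]].
M = C⁻¹Q = [[-9/11, -5/11], [-5/11, -4/11]] · [[-30, 15], [43, -16]] = [[5, -5], [-2, -1]].

5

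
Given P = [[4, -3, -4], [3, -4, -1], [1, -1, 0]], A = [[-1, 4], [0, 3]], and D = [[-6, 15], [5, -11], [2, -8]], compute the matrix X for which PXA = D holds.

Left-multiply by P⁻¹ and right-multiply by A⁻¹: X = P⁻¹DA⁻¹.
P has determinant -5; P⁻¹ = [[1/5, -4/5, 13/5], [1/5, -4/5, 8/5], [-1/5, -1/5, 7/5]].
det A = -3, so A⁻¹ = [[-1, 4/3], [0, 1/3]].
P⁻¹D = [[0, -9], [-2, -1], [3, -12]].
X = (P⁻¹D)A⁻¹ = [[0, -3], [2, -3], [-3, 0]].

X = [[0, -3], [2, -3], [-3, 0]]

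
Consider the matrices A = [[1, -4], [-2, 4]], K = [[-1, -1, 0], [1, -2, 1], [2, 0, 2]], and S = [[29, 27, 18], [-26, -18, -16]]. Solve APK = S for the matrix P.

Left-multiply by A⁻¹ and right-multiply by K⁻¹: P = A⁻¹SK⁻¹.
A has determinant -4; A⁻¹ = [[-1, -1], [-1/2, -1/4]].
det K = 4, so K⁻¹ = [[-1, 1/2, -1/4], [0, -1/2, 1/4], [1, -1/2, 3/4]].
A⁻¹S = [[-3, -9, -2], [-8, -9, -5]].
P = (A⁻¹S)K⁻¹ = [[1, 4, -3], [3, 3, -4]].

P = [[1, 4, -3], [3, 3, -4]]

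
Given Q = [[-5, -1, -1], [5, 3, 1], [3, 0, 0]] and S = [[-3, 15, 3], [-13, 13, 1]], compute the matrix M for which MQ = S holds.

M = [[3, 6, -6], [5, 6, -6]]

Q is on the right of M, so right-multiply by Q⁻¹: M = SQ⁻¹.
det Q = 6, so Q⁻¹ = [[0, 0, 1/3], [1/2, 1/2, 0], [-3/2, -1/2, -5/3]].
M = SQ⁻¹ = [[-3, 15, 3], [-13, 13, 1]] · [[0, 0, 1/3], [1/2, 1/2, 0], [-3/2, -1/2, -5/3]] = [[3, 6, -6], [5, 6, -6]].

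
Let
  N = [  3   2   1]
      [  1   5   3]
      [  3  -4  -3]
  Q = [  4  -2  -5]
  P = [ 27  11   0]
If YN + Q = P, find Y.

Y = [[2, 5, 4]]

YN = P − Q = [[23, 13, 5]].
Since N sits to the right of Y, Y = (P − Q)N⁻¹.
det N = -4; the adjugate gives N⁻¹ = [[3/4, -1/2, -1/4], [-3, 3, 2], [19/4, -9/2, -13/4]].
Y = (P − Q)N⁻¹ = [[2, 5, 4]].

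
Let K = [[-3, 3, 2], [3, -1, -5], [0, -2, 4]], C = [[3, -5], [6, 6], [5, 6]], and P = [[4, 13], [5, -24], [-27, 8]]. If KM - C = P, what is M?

M = [[-2, 1], [3, 1], [-4, 4]]

KM = P + C = [[7, 8], [11, -18], [-22, 14]].
Left-multiplying both sides by K⁻¹ gives M = K⁻¹(P + C).
det K = -6; the adjugate gives K⁻¹ = [[7/3, 8/3, 13/6], [2, 2, 3/2], [1, 1, 1]].
M = K⁻¹(P + C) = [[-2, 1], [3, 1], [-4, 4]].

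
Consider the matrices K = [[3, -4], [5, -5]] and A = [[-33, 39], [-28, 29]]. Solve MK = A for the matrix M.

Since K sits to the right of M, M = AK⁻¹.
det K = 5, so K⁻¹ = [[-1, 4/5], [-1, 3/5]].
M = AK⁻¹ = [[-33, 39], [-28, 29]] · [[-1, 4/5], [-1, 3/5]] = [[-6, -3], [-1, -5]].

M = [[-6, -3], [-1, -5]]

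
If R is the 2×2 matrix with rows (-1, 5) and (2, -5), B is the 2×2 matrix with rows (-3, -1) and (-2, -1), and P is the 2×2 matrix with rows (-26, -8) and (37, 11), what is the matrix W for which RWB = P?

W = [[-5, 2], [1, 0]]

Isolating W: multiply by R⁻¹ from the left and B⁻¹ from the right, so W = R⁻¹PB⁻¹.
det R = -5, so R⁻¹ = [[1, 1], [2/5, 1/5]].
B has determinant 1; B⁻¹ = [[-1, 1], [2, -3]].
R⁻¹P = [[11, 3], [-3, -1]].
W = (R⁻¹P)B⁻¹ = [[-5, 2], [1, 0]].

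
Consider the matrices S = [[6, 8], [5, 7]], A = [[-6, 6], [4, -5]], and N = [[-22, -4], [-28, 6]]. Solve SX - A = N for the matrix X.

X = [[-2, 3], [-2, -2]]

SX = N + A = [[-28, 2], [-24, 1]].
Left-multiplying both sides by S⁻¹ gives X = S⁻¹(N + A).
S has determinant 2; S⁻¹ = [[7/2, -4], [-5/2, 3]].
X = S⁻¹(N + A) = [[-2, 3], [-2, -2]].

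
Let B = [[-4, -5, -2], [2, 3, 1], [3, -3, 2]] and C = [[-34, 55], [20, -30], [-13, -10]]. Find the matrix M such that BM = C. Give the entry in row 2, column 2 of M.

-5

B is on the left of M, so left-multiply by B⁻¹: M = B⁻¹C.
det B = -1; the adjugate gives B⁻¹ = [[-9, -16, -1], [1, 2, 0], [15, 27, 2]].
M = B⁻¹C = [[-9, -16, -1], [1, 2, 0], [15, 27, 2]] · [[-34, 55], [20, -30], [-13, -10]] = [[-1, -5], [6, -5], [4, -5]].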